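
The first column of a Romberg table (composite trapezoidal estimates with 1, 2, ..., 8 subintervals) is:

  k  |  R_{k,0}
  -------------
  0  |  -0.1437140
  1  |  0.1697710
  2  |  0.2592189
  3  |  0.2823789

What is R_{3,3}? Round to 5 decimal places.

Richardson extrapolation on the trapezoidal column (denominator 4−1=3):
R_{1,1} = 0.1697710 + (0.1697710 − (-0.1437140))/3 = 0.2742660
R_{2,1} = (4·0.2592189 − 0.1697710) / 3 = 0.2890349
R_{3,1} = (4·0.2823789 − 0.2592189) / 3 = 0.2900989
R_{2,2} = (16·0.2890349 − 0.2742660) / 15 = 0.2900195
R_{3,2} = (16·0.2900989 − 0.2890349) / 15 = 0.2901698
R_{3,3} = (64·0.2901698 − 0.2900195) / 63 = 0.2901722

0.29017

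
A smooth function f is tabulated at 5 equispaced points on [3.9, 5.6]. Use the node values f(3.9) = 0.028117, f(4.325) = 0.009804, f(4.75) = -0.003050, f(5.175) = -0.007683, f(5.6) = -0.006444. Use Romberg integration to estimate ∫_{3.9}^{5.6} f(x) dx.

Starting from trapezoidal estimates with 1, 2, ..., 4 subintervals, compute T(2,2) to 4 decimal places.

T(0,0) (trapezoid, 1 panel, h=1.7000): 0.018422
T(1,0) (trapezoid, 2 panels, h=0.8500): 0.006619
T(2,0) (trapezoid, 4 panels, h=0.4250): 0.004211
T(1,1) = 0.006619 + (0.006619 − 0.018422)/3 = 0.002685
T(2,1) = 0.004211 + (0.004211 − 0.006619)/3 = 0.003408
T(2,2) = 0.003408 + (0.003408 − 0.002685)/15 = 0.003456

0.0035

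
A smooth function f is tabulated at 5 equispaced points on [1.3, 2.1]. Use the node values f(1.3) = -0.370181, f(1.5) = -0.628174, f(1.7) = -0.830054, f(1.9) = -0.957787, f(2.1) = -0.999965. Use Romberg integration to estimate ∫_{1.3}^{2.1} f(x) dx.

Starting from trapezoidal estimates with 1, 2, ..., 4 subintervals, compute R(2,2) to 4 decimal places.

-0.6249

R(0,0) (trapezoid, 1 panel, h=0.8000): -0.548058
R(1,0) (trapezoid, 2 panels, h=0.4000): -0.606051
R(2,0) (trapezoid, 4 panels, h=0.2000): -0.620218
R(1,1) = -0.606051 + (-0.606051 − (-0.548058))/3 = -0.625382
R(2,1) = -0.620218 + (-0.620218 − (-0.606051))/3 = -0.624940
R(2,2) = -0.624940 + (-0.624940 − (-0.625382))/15 = -0.624911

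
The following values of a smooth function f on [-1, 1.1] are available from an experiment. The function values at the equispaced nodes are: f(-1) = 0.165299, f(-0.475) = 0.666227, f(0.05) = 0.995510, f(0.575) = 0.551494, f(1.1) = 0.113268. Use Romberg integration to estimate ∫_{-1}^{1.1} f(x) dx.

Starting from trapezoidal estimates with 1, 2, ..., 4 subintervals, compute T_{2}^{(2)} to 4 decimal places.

T_{0}^{(0)} (trapezoid, 1 panel, h=2.1000): 0.292495
T_{1}^{(0)} (trapezoid, 2 panels, h=1.0500): 1.191533
T_{2}^{(0)} (trapezoid, 4 panels, h=0.5250): 1.235070
T_{1}^{(1)} = 1.191533 + (1.191533 − 0.292495)/3 = 1.491212
T_{2}^{(1)} = 1.235070 + (1.235070 − 1.191533)/3 = 1.249582
T_{2}^{(2)} = 1.249582 + (1.249582 − 1.491212)/15 = 1.233473

1.2335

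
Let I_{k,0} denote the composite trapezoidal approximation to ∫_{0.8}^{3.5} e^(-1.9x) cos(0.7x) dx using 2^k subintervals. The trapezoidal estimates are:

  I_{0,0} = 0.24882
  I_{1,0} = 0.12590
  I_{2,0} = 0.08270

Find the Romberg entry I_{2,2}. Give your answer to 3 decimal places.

Richardson extrapolation on the trapezoidal column (denominator 4−1=3):
I_{1,1} = (4·0.12590 − 0.24882) / 3 = 0.08493
I_{2,1} = (4·0.08270 − 0.12590) / 3 = 0.06830
I_{2,2} = 0.06830 + (0.06830 − 0.08493)/15 = 0.06719
(Column j=1 coincides with Simpson's rule on the same nodes.)

0.067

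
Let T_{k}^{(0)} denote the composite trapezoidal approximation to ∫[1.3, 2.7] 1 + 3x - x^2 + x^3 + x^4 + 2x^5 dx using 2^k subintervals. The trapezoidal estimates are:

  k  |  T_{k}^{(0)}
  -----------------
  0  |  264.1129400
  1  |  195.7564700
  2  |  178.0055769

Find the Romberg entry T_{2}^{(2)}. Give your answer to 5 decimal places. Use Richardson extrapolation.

Richardson extrapolation on the trapezoidal column (denominator 4−1=3):
T_{1}^{(1)} = (4·195.7564700 − 264.1129400) / 3 = 172.9709800
T_{2}^{(1)} = 178.0055769 + (178.0055769 − 195.7564700)/3 = 172.0886125
T_{2}^{(2)} = 172.0886125 + (172.0886125 − 172.9709800)/15 = 172.0297880
(Column j=1 coincides with Simpson's rule on the same nodes.)

172.02979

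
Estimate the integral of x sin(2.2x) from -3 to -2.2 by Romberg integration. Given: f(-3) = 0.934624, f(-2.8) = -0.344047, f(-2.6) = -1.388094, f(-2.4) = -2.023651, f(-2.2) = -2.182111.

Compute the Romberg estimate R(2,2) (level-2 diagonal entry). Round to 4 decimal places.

-0.8992

R(0,0) (trapezoid, 1 panel, h=0.8000): -0.498995
R(1,0) (trapezoid, 2 panels, h=0.4000): -0.804735
R(2,0) (trapezoid, 4 panels, h=0.2000): -0.875907
R(1,1) = -0.804735 + (-0.804735 − (-0.498995))/3 = -0.906648
R(2,1) = -0.875907 + (-0.875907 − (-0.804735))/3 = -0.899631
R(2,2) = -0.899631 + (-0.899631 − (-0.906648))/15 = -0.899163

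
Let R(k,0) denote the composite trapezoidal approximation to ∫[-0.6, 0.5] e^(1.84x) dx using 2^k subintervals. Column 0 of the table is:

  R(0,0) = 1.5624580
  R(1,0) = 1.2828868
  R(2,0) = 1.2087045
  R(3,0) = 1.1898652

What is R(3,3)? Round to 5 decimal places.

1.18356

Richardson extrapolation on the trapezoidal column (denominator 4−1=3):
R(1,1) = (4·1.2828868 − 1.5624580) / 3 = 1.1896964
R(2,1) = 1.2087045 + (1.2087045 − 1.2828868)/3 = 1.1839771
R(3,1) = 1.1898652 + (1.1898652 − 1.2087045)/3 = 1.1835854
R(2,2) = 1.1839771 + (1.1839771 − 1.1896964)/15 = 1.1835958
R(3,2) = 1.1835854 + (1.1835854 − 1.1839771)/15 = 1.1835593
R(3,3) = (64·1.1835593 − 1.1835958) / 63 = 1.1835587
(Column j=1 coincides with Simpson's rule on the same nodes.)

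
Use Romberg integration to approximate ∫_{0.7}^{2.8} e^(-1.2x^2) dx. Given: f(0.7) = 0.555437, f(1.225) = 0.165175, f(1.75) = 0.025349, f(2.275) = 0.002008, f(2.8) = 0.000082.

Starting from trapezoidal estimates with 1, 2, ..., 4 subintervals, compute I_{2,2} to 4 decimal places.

I_{0,0} (trapezoid, 1 panel, h=2.1000): 0.583295
I_{1,0} (trapezoid, 2 panels, h=1.0500): 0.318264
I_{2,0} (trapezoid, 4 panels, h=0.5250): 0.246903
I_{1,1} = 0.318264 + (0.318264 − 0.583295)/3 = 0.229920
I_{2,1} = 0.246903 + (0.246903 − 0.318264)/3 = 0.223116
I_{2,2} = 0.223116 + (0.223116 − 0.229920)/15 = 0.222662

0.2227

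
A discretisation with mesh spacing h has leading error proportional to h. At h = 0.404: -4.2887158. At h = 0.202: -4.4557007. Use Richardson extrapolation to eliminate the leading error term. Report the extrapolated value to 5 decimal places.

-4.62269

Extrapolated value = (2·A(h/2) − A(h)) / (2 − 1)
= (2·(-4.4557007) − (-4.2887158)) / 1
= -4.6226856 / 1 = -4.6226856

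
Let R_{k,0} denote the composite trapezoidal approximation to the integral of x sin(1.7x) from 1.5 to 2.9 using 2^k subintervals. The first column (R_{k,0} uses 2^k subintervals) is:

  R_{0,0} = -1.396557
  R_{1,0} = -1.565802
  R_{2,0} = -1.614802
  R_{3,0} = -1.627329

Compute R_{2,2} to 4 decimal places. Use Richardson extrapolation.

R_{1,1} = -1.565802 + (-1.565802 − (-1.396557))/3 = -1.622217
R_{2,1} = -1.614802 + (-1.614802 − (-1.565802))/3 = -1.631135
R_{2,2} = -1.631135 + (-1.631135 − (-1.622217))/15 = -1.631730

-1.6317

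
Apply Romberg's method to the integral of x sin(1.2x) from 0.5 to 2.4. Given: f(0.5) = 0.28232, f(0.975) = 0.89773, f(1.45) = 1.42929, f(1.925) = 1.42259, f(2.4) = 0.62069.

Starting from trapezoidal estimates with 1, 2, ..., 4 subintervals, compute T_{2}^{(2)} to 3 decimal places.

2.063

T_{0}^{(0)} (trapezoid, 1 panel, h=1.9000): 0.85786
T_{1}^{(0)} (trapezoid, 2 panels, h=0.9500): 1.78676
T_{2}^{(0)} (trapezoid, 4 panels, h=0.4750): 1.99553
T_{1}^{(1)} = 1.78676 + (1.78676 − 0.85786)/3 = 2.09639
T_{2}^{(1)} = 1.99553 + (1.99553 − 1.78676)/3 = 2.06512
T_{2}^{(2)} = 2.06512 + (2.06512 − 2.09639)/15 = 2.06304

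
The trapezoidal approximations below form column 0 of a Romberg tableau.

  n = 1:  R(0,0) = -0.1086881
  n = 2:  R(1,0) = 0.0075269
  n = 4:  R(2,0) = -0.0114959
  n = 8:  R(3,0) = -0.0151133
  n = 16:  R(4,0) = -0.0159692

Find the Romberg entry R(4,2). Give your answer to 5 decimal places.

R(3,1) = (4·(-0.0151133) − (-0.0114959)) / 3 = -0.0163191
R(4,1) = (4·(-0.0159692) − (-0.0151133)) / 3 = -0.0162545
R(4,2) = -0.0162545 + (-0.0162545 − (-0.0163191))/15 = -0.0162502

-0.01625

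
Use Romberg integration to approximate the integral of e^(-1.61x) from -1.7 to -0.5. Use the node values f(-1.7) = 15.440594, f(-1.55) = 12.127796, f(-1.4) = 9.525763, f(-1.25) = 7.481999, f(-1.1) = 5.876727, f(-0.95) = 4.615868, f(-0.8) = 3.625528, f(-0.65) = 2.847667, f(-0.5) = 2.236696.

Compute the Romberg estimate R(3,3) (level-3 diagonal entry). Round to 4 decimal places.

R(0,0) (trapezoid, 1 panel, h=1.2000): 10.606374
R(1,0) (trapezoid, 2 panels, h=0.6000): 8.829223
R(2,0) (trapezoid, 4 panels, h=0.3000): 8.359999
R(3,0) (trapezoid, 8 panels, h=0.1500): 8.240999
R(1,1) = 8.829223 + (8.829223 − 10.606374)/3 = 8.236839
R(2,1) = 8.359999 + (8.359999 − 8.829223)/3 = 8.203591
R(3,1) = 8.240999 + (8.240999 − 8.359999)/3 = 8.201332
R(2,2) = 8.203591 + (8.203591 − 8.236839)/15 = 8.201374
R(3,2) = 8.201332 + (8.201332 − 8.203591)/15 = 8.201181
R(3,3) = 8.201181 + (8.201181 − 8.201374)/63 = 8.201178

8.2012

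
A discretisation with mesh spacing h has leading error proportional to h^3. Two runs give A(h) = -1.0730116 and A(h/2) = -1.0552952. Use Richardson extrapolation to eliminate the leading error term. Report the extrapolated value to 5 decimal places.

-1.05276

Extrapolated value = (8·A(h/2) − A(h)) / (8 − 1)
= (8·(-1.0552952) − (-1.0730116)) / 7
= -7.3693500 / 7 = -1.0527643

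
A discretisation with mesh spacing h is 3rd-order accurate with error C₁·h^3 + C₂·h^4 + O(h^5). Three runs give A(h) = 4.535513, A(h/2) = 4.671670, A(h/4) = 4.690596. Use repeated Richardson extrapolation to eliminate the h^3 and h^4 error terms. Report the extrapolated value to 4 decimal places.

4.6934

First eliminate the h^3 term (factor 2^3 = 8):
  B₁ = (8·4.671670 − 4.535513)/7 = 4.691121
  B₂ = (8·4.690596 − 4.671670)/7 = 4.693300
Then eliminate the h^4 term (factor 2^4 = 16):
  (16·4.693300 − 4.691121)/15 = 4.693445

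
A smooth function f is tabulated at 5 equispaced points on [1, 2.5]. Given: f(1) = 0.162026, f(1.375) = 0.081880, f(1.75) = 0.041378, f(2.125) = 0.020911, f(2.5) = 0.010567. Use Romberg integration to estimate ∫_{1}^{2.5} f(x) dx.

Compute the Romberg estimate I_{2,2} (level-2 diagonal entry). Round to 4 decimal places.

I_{0,0} (trapezoid, 1 panel, h=1.5000): 0.129445
I_{1,0} (trapezoid, 2 panels, h=0.7500): 0.095756
I_{2,0} (trapezoid, 4 panels, h=0.3750): 0.086425
I_{1,1} = 0.095756 + (0.095756 − 0.129445)/3 = 0.084526
I_{2,1} = 0.086425 + (0.086425 − 0.095756)/3 = 0.083315
I_{2,2} = 0.083315 + (0.083315 − 0.084526)/15 = 0.083234

0.0832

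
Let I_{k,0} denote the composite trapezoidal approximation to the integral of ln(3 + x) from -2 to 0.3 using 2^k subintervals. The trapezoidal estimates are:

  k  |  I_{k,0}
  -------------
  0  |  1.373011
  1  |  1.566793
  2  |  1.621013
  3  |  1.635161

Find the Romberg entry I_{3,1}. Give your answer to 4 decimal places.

Richardson extrapolation on the trapezoidal column (denominator 4−1=3):
I_{3,1} = 1.635161 + (1.635161 − 1.621013)/3 = 1.639877

1.6399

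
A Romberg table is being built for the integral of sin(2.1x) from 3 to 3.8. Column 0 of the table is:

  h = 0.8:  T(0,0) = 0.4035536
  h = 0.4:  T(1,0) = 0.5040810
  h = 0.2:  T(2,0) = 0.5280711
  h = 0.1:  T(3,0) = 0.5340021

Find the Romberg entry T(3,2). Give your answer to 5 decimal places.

0.53597

T(2,1) = (4·0.5280711 − 0.5040810) / 3 = 0.5360678
T(3,1) = (4·0.5340021 − 0.5280711) / 3 = 0.5359791
T(3,2) = (16·0.5359791 − 0.5360678) / 15 = 0.5359732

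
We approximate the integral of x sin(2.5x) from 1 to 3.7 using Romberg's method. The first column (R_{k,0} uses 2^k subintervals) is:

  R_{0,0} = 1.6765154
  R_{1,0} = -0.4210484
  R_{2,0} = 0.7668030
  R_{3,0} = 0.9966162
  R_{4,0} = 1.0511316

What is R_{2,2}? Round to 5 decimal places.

Richardson extrapolation on the trapezoidal column (denominator 4−1=3):
R_{1,1} = -0.4210484 + (-0.4210484 − 1.6765154)/3 = -1.1202363
R_{2,1} = 0.7668030 + (0.7668030 − (-0.4210484))/3 = 1.1627535
R_{2,2} = 1.1627535 + (1.1627535 − (-1.1202363))/15 = 1.3149528

1.31495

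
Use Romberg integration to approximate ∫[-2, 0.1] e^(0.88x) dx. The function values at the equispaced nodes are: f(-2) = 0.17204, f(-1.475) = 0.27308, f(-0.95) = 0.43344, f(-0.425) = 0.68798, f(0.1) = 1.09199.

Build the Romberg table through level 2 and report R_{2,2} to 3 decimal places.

1.045

R_{0,0} (trapezoid, 1 panel, h=2.1000): 1.32723
R_{1,0} (trapezoid, 2 panels, h=1.0500): 1.11873
R_{2,0} (trapezoid, 4 panels, h=0.5250): 1.06392
R_{1,1} = 1.11873 + (1.11873 − 1.32723)/3 = 1.04923
R_{2,1} = 1.06392 + (1.06392 − 1.11873)/3 = 1.04565
R_{2,2} = 1.04565 + (1.04565 − 1.04923)/15 = 1.04541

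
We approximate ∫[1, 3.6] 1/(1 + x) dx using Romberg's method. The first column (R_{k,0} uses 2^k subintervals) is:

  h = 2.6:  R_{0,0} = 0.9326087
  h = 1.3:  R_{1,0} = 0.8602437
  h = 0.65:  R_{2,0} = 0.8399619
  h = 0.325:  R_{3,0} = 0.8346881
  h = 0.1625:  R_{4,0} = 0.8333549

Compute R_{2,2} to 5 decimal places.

0.83301

R_{1,1} = 0.8602437 + (0.8602437 − 0.9326087)/3 = 0.8361220
R_{2,1} = (4·0.8399619 − 0.8602437) / 3 = 0.8332013
R_{2,2} = 0.8332013 + (0.8332013 − 0.8361220)/15 = 0.8330066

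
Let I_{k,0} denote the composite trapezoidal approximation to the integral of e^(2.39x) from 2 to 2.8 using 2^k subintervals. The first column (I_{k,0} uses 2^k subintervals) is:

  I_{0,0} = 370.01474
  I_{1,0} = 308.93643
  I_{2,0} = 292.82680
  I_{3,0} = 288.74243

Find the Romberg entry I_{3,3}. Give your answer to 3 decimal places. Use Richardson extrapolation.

Richardson extrapolation on the trapezoidal column (denominator 4−1=3):
I_{1,1} = (4·308.93643 − 370.01474) / 3 = 288.57699
I_{2,1} = 292.82680 + (292.82680 − 308.93643)/3 = 287.45692
I_{3,1} = 288.74243 + (288.74243 − 292.82680)/3 = 287.38097
I_{2,2} = 287.45692 + (287.45692 − 288.57699)/15 = 287.38225
I_{3,2} = 287.38097 + (287.38097 − 287.45692)/15 = 287.37591
I_{3,3} = (64·287.37591 − 287.38225) / 63 = 287.37581

287.376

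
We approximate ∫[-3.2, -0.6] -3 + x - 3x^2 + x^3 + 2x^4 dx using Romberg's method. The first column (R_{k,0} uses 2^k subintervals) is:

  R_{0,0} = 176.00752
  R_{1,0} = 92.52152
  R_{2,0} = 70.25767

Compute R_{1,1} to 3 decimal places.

Richardson extrapolation on the trapezoidal column (denominator 4−1=3):
R_{1,1} = (4·92.52152 − 176.00752) / 3 = 64.69285

64.693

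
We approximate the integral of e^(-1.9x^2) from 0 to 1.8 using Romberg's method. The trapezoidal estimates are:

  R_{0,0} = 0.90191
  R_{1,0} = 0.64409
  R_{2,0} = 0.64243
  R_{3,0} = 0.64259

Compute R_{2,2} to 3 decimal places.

0.647

R_{1,1} = (4·0.64409 − 0.90191) / 3 = 0.55815
R_{2,1} = 0.64243 + (0.64243 − 0.64409)/3 = 0.64188
R_{2,2} = (16·0.64188 − 0.55815) / 15 = 0.64746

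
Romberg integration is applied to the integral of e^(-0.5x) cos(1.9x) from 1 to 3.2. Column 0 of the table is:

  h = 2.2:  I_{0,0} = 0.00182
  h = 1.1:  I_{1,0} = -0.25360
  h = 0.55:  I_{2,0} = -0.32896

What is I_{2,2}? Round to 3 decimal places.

Richardson extrapolation on the trapezoidal column (denominator 4−1=3):
I_{1,1} = -0.25360 + (-0.25360 − 0.00182)/3 = -0.33874
I_{2,1} = -0.32896 + (-0.32896 − (-0.25360))/3 = -0.35408
I_{2,2} = (16·(-0.35408) − (-0.33874)) / 15 = -0.35510
(Column j=1 coincides with Simpson's rule on the same nodes.)

-0.355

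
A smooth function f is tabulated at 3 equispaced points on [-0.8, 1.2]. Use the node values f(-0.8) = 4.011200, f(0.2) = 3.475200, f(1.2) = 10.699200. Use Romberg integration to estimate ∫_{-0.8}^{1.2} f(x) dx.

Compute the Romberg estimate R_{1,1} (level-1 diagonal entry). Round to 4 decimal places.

9.5371

R_{0,0} (trapezoid, 1 panel, h=2.0000): 14.710400
R_{1,0} (trapezoid, 2 panels, h=1.0000): 10.830400
R_{1,1} = 10.830400 + (10.830400 − 14.710400)/3 = 9.537067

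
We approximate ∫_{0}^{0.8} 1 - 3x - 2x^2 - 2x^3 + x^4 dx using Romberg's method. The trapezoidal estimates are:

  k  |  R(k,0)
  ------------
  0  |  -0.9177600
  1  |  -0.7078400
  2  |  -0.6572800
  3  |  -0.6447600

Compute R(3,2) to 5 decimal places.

Richardson extrapolation on the trapezoidal column (denominator 4−1=3):
R(2,1) = (4·(-0.6572800) − (-0.7078400)) / 3 = -0.6404267
R(3,1) = -0.6447600 + (-0.6447600 − (-0.6572800))/3 = -0.6405867
R(3,2) = -0.6405867 + (-0.6405867 − (-0.6404267))/15 = -0.6405974

-0.64060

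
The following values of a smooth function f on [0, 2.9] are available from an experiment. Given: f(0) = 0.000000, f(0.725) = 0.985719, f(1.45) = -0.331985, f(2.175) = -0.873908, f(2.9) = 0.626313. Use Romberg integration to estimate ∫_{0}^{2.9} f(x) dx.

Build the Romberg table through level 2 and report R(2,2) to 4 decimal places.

0.1282

R(0,0) (trapezoid, 1 panel, h=2.9000): 0.908154
R(1,0) (trapezoid, 2 panels, h=1.4500): -0.027301
R(2,0) (trapezoid, 4 panels, h=0.7250): 0.067412
R(1,1) = -0.027301 + (-0.027301 − 0.908154)/3 = -0.339119
R(2,1) = 0.067412 + (0.067412 − (-0.027301))/3 = 0.098983
R(2,2) = 0.098983 + (0.098983 − (-0.339119))/15 = 0.128190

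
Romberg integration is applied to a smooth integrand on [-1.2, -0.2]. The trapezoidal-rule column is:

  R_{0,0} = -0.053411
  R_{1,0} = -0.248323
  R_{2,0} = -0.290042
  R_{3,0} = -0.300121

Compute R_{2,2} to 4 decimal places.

Richardson extrapolation on the trapezoidal column (denominator 4−1=3):
R_{1,1} = (4·(-0.248323) − (-0.053411)) / 3 = -0.313294
R_{2,1} = (4·(-0.290042) − (-0.248323)) / 3 = -0.303948
R_{2,2} = (16·(-0.303948) − (-0.313294)) / 15 = -0.303325
(Column j=1 coincides with Simpson's rule on the same nodes.)

-0.3033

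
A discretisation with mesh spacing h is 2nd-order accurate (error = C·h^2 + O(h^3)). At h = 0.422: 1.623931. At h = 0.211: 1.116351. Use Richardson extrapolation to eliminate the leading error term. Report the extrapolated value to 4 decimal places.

The leading error scales as h^2; refining by a factor of 2 reduces it by 2^2 = 4.
Extrapolated value = (4·A(h/2) − A(h)) / (4 − 1)
= (4·1.116351 − 1.623931) / 3
= 2.841473 / 3 = 0.947158

0.9472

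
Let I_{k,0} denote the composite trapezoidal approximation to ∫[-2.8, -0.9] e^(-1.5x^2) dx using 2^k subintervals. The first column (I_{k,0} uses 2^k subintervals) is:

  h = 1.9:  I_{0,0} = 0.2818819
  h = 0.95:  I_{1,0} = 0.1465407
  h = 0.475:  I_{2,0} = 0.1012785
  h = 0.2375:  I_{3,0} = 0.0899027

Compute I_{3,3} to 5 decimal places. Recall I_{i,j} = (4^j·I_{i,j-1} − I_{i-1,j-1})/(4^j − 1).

0.08612

Richardson extrapolation on the trapezoidal column (denominator 4−1=3):
I_{1,1} = (4·0.1465407 − 0.2818819) / 3 = 0.1014270
I_{2,1} = 0.1012785 + (0.1012785 − 0.1465407)/3 = 0.0861911
I_{3,1} = 0.0899027 + (0.0899027 − 0.1012785)/3 = 0.0861108
I_{2,2} = (16·0.0861911 − 0.1014270) / 15 = 0.0851754
I_{3,2} = (16·0.0861108 − 0.0861911) / 15 = 0.0861054
I_{3,3} = (64·0.0861054 − 0.0851754) / 63 = 0.0861202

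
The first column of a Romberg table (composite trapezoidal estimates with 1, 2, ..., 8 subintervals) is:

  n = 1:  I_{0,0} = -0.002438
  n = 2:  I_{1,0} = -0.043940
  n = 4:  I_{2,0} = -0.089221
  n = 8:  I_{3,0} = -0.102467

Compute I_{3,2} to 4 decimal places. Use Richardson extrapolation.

-0.1071

Richardson extrapolation on the trapezoidal column (denominator 4−1=3):
I_{2,1} = -0.089221 + (-0.089221 − (-0.043940))/3 = -0.104315
I_{3,1} = (4·(-0.102467) − (-0.089221)) / 3 = -0.106882
I_{3,2} = -0.106882 + (-0.106882 − (-0.104315))/15 = -0.107053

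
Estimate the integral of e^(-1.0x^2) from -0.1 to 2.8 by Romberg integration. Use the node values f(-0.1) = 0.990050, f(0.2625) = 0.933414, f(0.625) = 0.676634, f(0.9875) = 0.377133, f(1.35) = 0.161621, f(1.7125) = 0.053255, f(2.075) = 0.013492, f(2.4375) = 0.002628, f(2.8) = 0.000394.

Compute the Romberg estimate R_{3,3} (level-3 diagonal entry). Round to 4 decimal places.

0.9859

R_{0,0} (trapezoid, 1 panel, h=2.9000): 1.436144
R_{1,0} (trapezoid, 2 panels, h=1.4500): 0.952422
R_{2,0} (trapezoid, 4 panels, h=0.7250): 0.976553
R_{3,0} (trapezoid, 8 panels, h=0.3625): 0.983607
R_{1,1} = 0.952422 + (0.952422 − 1.436144)/3 = 0.791181
R_{2,1} = 0.976553 + (0.976553 − 0.952422)/3 = 0.984597
R_{3,1} = 0.983607 + (0.983607 − 0.976553)/3 = 0.985958
R_{2,2} = 0.984597 + (0.984597 − 0.791181)/15 = 0.997491
R_{3,2} = 0.985958 + (0.985958 − 0.984597)/15 = 0.986049
R_{3,3} = 0.986049 + (0.986049 − 0.997491)/63 = 0.985867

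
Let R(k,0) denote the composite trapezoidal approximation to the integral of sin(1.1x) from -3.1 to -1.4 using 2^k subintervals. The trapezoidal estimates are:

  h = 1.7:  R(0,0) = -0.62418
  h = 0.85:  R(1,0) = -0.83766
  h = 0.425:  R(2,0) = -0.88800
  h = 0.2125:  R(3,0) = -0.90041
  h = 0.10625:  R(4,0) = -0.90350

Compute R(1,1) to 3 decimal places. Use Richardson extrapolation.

R(1,1) = -0.83766 + (-0.83766 − (-0.62418))/3 = -0.90882

-0.909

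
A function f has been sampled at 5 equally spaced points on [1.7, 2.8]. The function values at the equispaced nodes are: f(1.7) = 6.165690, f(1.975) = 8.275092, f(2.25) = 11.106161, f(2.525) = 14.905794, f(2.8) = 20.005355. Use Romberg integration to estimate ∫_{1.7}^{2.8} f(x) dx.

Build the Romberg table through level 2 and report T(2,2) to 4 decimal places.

T(0,0) (trapezoid, 1 panel, h=1.1000): 14.394075
T(1,0) (trapezoid, 2 panels, h=0.5500): 13.305426
T(2,0) (trapezoid, 4 panels, h=0.2750): 13.027457
T(1,1) = 13.305426 + (13.305426 − 14.394075)/3 = 12.942543
T(2,1) = 13.027457 + (13.027457 − 13.305426)/3 = 12.934801
T(2,2) = 12.934801 + (12.934801 − 12.942543)/15 = 12.934285

12.9343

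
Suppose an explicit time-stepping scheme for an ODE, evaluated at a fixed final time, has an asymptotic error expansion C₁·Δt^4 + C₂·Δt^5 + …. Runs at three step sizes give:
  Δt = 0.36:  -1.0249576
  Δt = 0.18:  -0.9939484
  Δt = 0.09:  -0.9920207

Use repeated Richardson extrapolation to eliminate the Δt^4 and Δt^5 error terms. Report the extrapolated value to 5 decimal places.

-0.99189

First eliminate the Δt^4 term (factor 2^4 = 16):
  B₁ = (16·(-0.9939484) − (-1.0249576))/15 = -0.9918811
  B₂ = (16·(-0.9920207) − (-0.9939484))/15 = -0.9918922
Then eliminate the Δt^5 term (factor 2^5 = 32):
  (32·(-0.9918922) − (-0.9918811))/31 = -0.9918926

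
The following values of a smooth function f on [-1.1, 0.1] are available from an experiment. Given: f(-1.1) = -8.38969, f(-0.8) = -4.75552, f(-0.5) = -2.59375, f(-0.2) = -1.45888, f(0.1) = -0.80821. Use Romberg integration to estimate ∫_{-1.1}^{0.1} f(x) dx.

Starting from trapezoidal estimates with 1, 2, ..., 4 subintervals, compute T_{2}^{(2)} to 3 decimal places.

-3.925

T_{0}^{(0)} (trapezoid, 1 panel, h=1.2000): -5.51874
T_{1}^{(0)} (trapezoid, 2 panels, h=0.6000): -4.31562
T_{2}^{(0)} (trapezoid, 4 panels, h=0.3000): -4.02213
T_{1}^{(1)} = -4.31562 + (-4.31562 − (-5.51874))/3 = -3.91458
T_{2}^{(1)} = -4.02213 + (-4.02213 − (-4.31562))/3 = -3.92430
T_{2}^{(2)} = -3.92430 + (-3.92430 − (-3.91458))/15 = -3.92495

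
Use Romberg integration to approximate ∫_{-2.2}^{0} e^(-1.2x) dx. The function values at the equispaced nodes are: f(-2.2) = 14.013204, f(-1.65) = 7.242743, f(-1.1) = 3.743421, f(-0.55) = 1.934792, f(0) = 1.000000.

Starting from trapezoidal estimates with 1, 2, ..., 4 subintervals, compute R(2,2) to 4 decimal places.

10.8459

R(0,0) (trapezoid, 1 panel, h=2.2000): 16.514524
R(1,0) (trapezoid, 2 panels, h=1.1000): 12.375025
R(2,0) (trapezoid, 4 panels, h=0.5500): 11.235157
R(1,1) = 12.375025 + (12.375025 − 16.514524)/3 = 10.995192
R(2,1) = 11.235157 + (11.235157 − 12.375025)/3 = 10.855201
R(2,2) = 10.855201 + (10.855201 − 10.995192)/15 = 10.845868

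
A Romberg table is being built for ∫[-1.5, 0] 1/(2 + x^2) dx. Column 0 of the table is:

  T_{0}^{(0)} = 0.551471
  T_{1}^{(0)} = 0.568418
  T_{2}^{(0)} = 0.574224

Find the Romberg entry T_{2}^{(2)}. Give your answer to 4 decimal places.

0.5763

Richardson extrapolation on the trapezoidal column (denominator 4−1=3):
T_{1}^{(1)} = 0.568418 + (0.568418 − 0.551471)/3 = 0.574067
T_{2}^{(1)} = (4·0.574224 − 0.568418) / 3 = 0.576159
T_{2}^{(2)} = 0.576159 + (0.576159 − 0.574067)/15 = 0.576298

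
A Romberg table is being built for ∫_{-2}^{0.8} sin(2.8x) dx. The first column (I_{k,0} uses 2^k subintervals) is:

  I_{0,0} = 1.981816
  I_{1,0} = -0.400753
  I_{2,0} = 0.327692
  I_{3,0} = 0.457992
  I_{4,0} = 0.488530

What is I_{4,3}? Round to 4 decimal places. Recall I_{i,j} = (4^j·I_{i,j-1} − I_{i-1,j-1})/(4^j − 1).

I_{2,1} = 0.327692 + (0.327692 − (-0.400753))/3 = 0.570507
I_{3,1} = 0.457992 + (0.457992 − 0.327692)/3 = 0.501425
I_{4,1} = (4·0.488530 − 0.457992) / 3 = 0.498709
I_{3,2} = 0.501425 + (0.501425 − 0.570507)/15 = 0.496820
I_{4,2} = (16·0.498709 − 0.501425) / 15 = 0.498528
I_{4,3} = 0.498528 + (0.498528 − 0.496820)/63 = 0.498555

0.4986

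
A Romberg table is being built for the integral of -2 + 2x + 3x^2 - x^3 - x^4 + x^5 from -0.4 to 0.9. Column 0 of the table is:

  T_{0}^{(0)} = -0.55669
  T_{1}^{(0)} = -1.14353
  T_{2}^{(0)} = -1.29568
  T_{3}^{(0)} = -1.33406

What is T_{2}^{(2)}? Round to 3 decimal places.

T_{1}^{(1)} = (4·(-1.14353) − (-0.55669)) / 3 = -1.33914
T_{2}^{(1)} = -1.29568 + (-1.29568 − (-1.14353))/3 = -1.34640
T_{2}^{(2)} = (16·(-1.34640) − (-1.33914)) / 15 = -1.34688

-1.347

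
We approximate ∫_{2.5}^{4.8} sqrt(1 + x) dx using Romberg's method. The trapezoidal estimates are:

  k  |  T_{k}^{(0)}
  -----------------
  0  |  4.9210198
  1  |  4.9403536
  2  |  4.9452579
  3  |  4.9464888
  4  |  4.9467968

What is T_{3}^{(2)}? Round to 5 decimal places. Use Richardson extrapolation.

4.94690

Richardson extrapolation on the trapezoidal column (denominator 4−1=3):
T_{2}^{(1)} = (4·4.9452579 − 4.9403536) / 3 = 4.9468927
T_{3}^{(1)} = 4.9464888 + (4.9464888 − 4.9452579)/3 = 4.9468991
T_{3}^{(2)} = (16·4.9468991 − 4.9468927) / 15 = 4.9468995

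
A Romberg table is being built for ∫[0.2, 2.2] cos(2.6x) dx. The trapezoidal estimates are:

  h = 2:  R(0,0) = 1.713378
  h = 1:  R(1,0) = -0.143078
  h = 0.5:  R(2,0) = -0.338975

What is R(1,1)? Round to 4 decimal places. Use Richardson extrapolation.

Richardson extrapolation on the trapezoidal column (denominator 4−1=3):
R(1,1) = (4·(-0.143078) − 1.713378) / 3 = -0.761897
(Column j=1 coincides with Simpson's rule on the same nodes.)

-0.7619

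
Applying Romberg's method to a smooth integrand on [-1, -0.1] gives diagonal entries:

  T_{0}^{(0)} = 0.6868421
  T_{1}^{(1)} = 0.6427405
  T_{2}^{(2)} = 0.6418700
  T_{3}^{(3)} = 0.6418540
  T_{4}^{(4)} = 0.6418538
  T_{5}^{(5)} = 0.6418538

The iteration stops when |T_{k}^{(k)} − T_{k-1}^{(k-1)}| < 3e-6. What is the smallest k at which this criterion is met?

k = 4

|T_{1}^{(1)} − T_{0}^{(0)}| = 0.0441016 ≥ 3e-6
|T_{2}^{(2)} − T_{1}^{(1)}| = 0.0008705 ≥ 3e-6
|T_{3}^{(3)} − T_{2}^{(2)}| = 0.0000160 ≥ 3e-6
|T_{4}^{(4)} − T_{3}^{(3)}| = 0.0000002 < 3e-6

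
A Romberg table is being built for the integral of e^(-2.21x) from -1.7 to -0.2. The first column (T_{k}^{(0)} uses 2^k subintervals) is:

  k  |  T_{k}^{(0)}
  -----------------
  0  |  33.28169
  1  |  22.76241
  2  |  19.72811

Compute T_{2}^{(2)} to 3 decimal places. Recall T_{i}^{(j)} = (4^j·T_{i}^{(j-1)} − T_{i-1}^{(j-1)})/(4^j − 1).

18.681

Richardson extrapolation on the trapezoidal column (denominator 4−1=3):
T_{1}^{(1)} = (4·22.76241 − 33.28169) / 3 = 19.25598
T_{2}^{(1)} = 19.72811 + (19.72811 − 22.76241)/3 = 18.71668
T_{2}^{(2)} = 18.71668 + (18.71668 − 19.25598)/15 = 18.68073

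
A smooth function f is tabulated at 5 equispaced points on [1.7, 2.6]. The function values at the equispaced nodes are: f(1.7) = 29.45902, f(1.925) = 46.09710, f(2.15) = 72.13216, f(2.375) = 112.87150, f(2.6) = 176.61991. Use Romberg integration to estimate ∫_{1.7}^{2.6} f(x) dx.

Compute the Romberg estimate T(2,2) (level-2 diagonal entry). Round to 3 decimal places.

T(0,0) (trapezoid, 1 panel, h=0.9000): 92.73552
T(1,0) (trapezoid, 2 panels, h=0.4500): 78.82723
T(2,0) (trapezoid, 4 panels, h=0.2250): 75.18155
T(1,1) = 78.82723 + (78.82723 − 92.73552)/3 = 74.19113
T(2,1) = 75.18155 + (75.18155 − 78.82723)/3 = 73.96632
T(2,2) = 73.96632 + (73.96632 − 74.19113)/15 = 73.95133

73.951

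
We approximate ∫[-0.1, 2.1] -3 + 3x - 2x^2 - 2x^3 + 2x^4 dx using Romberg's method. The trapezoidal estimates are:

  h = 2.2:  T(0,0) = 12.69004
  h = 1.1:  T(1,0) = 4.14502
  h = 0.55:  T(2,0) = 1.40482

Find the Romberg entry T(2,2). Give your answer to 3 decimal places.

0.438

Richardson extrapolation on the trapezoidal column (denominator 4−1=3):
T(1,1) = 4.14502 + (4.14502 − 12.69004)/3 = 1.29668
T(2,1) = (4·1.40482 − 4.14502) / 3 = 0.49142
T(2,2) = 0.49142 + (0.49142 − 1.29668)/15 = 0.43774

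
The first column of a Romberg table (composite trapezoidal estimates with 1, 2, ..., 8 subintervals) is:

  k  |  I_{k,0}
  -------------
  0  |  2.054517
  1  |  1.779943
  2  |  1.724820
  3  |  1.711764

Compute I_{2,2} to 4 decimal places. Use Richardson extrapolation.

I_{1,1} = (4·1.779943 − 2.054517) / 3 = 1.688418
I_{2,1} = (4·1.724820 − 1.779943) / 3 = 1.706446
I_{2,2} = (16·1.706446 − 1.688418) / 15 = 1.707648

1.7076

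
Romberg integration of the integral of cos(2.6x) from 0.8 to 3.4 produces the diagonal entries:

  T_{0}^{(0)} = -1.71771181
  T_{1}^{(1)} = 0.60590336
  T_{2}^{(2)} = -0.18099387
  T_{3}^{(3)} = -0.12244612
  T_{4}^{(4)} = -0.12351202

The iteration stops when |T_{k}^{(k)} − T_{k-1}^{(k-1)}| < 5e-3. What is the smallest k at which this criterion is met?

k = 4

|T_{1}^{(1)} − T_{0}^{(0)}| = 2.32361517 ≥ 5e-3
|T_{2}^{(2)} − T_{1}^{(1)}| = 0.78689723 ≥ 5e-3
|T_{3}^{(3)} − T_{2}^{(2)}| = 0.05854775 ≥ 5e-3
|T_{4}^{(4)} − T_{3}^{(3)}| = 0.00106590 < 5e-3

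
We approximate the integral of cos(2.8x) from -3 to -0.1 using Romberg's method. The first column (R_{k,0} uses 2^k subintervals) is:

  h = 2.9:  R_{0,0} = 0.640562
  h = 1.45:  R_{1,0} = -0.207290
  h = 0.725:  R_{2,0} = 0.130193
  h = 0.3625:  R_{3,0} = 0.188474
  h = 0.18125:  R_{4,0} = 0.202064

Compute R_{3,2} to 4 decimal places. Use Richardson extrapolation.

R_{2,1} = (4·0.130193 − (-0.207290)) / 3 = 0.242687
R_{3,1} = 0.188474 + (0.188474 − 0.130193)/3 = 0.207901
R_{3,2} = (16·0.207901 − 0.242687) / 15 = 0.205582

0.2056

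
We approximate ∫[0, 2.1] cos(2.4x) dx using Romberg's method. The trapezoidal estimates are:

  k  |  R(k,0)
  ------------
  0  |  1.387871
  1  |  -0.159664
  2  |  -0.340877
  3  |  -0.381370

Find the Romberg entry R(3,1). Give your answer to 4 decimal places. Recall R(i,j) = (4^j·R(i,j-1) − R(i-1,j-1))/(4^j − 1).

-0.3949

Richardson extrapolation on the trapezoidal column (denominator 4−1=3):
R(3,1) = (4·(-0.381370) − (-0.340877)) / 3 = -0.394868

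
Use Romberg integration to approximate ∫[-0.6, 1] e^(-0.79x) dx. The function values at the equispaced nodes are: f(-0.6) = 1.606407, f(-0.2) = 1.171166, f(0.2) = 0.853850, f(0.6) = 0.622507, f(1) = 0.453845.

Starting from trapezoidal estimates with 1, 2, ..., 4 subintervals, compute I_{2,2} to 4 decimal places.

1.4589

I_{0,0} (trapezoid, 1 panel, h=1.6000): 1.648202
I_{1,0} (trapezoid, 2 panels, h=0.8000): 1.507181
I_{2,0} (trapezoid, 4 panels, h=0.4000): 1.471060
I_{1,1} = 1.507181 + (1.507181 − 1.648202)/3 = 1.460174
I_{2,1} = 1.471060 + (1.471060 − 1.507181)/3 = 1.459020
I_{2,2} = 1.459020 + (1.459020 − 1.460174)/15 = 1.458943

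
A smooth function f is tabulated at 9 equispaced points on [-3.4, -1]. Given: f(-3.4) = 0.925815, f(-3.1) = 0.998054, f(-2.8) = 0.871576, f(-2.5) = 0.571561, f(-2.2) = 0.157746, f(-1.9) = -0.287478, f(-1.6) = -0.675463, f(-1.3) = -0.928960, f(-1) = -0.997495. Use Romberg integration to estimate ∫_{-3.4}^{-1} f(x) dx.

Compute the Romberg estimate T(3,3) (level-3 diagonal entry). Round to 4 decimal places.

T(0,0) (trapezoid, 1 panel, h=2.4000): -0.086016
T(1,0) (trapezoid, 2 panels, h=1.2000): 0.146287
T(2,0) (trapezoid, 4 panels, h=0.6000): 0.190811
T(3,0) (trapezoid, 8 panels, h=0.3000): 0.201359
T(1,1) = 0.146287 + (0.146287 − (-0.086016))/3 = 0.223721
T(2,1) = 0.190811 + (0.190811 − 0.146287)/3 = 0.205652
T(3,1) = 0.201359 + (0.201359 − 0.190811)/3 = 0.204875
T(2,2) = 0.205652 + (0.205652 − 0.223721)/15 = 0.204447
T(3,2) = 0.204875 + (0.204875 − 0.205652)/15 = 0.204823
T(3,3) = 0.204823 + (0.204823 − 0.204447)/63 = 0.204829

0.2048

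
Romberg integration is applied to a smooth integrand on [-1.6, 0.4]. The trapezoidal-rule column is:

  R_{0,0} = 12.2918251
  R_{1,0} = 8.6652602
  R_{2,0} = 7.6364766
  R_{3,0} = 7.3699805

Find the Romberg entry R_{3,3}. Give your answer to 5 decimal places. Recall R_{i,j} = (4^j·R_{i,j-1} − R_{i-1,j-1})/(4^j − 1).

Richardson extrapolation on the trapezoidal column (denominator 4−1=3):
R_{1,1} = (4·8.6652602 − 12.2918251) / 3 = 7.4564052
R_{2,1} = (4·7.6364766 − 8.6652602) / 3 = 7.2935487
R_{3,1} = (4·7.3699805 − 7.6364766) / 3 = 7.2811485
R_{2,2} = 7.2935487 + (7.2935487 − 7.4564052)/15 = 7.2826916
R_{3,2} = (16·7.2811485 − 7.2935487) / 15 = 7.2803218
R_{3,3} = 7.2803218 + (7.2803218 − 7.2826916)/63 = 7.2802842

7.28028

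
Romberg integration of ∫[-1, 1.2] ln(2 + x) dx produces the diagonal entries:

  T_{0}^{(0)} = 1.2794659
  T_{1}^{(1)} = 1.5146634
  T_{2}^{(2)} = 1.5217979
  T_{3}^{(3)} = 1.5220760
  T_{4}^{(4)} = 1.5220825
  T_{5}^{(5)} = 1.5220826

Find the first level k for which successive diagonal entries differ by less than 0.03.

k = 2

|T_{1}^{(1)} − T_{0}^{(0)}| = 0.2351975 ≥ 0.03
|T_{2}^{(2)} − T_{1}^{(1)}| = 0.0071345 < 0.03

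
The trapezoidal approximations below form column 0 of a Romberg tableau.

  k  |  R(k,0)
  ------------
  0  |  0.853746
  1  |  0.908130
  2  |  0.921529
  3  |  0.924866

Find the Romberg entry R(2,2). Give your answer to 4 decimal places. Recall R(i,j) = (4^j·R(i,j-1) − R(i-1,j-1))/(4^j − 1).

0.9260

Richardson extrapolation on the trapezoidal column (denominator 4−1=3):
R(1,1) = (4·0.908130 − 0.853746) / 3 = 0.926258
R(2,1) = (4·0.921529 − 0.908130) / 3 = 0.925995
R(2,2) = 0.925995 + (0.925995 − 0.926258)/15 = 0.925977
(Column j=1 coincides with Simpson's rule on the same nodes.)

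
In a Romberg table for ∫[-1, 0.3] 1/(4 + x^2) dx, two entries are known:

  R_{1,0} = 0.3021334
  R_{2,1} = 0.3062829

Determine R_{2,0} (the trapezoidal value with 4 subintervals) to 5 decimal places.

From R_{2,1} = (4·R_{2,0} − R_{1,0})/3, solve for R_{2,0}:
4·R_{2,0} = 3·0.3062829 + 0.3021334 = 1.2209821
R_{2,0} = 0.3052455

0.30525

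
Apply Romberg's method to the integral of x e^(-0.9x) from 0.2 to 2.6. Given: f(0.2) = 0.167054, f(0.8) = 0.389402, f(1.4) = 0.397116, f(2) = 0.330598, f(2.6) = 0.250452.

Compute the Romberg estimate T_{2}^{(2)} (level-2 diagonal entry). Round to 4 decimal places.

T_{0}^{(0)} (trapezoid, 1 panel, h=2.4000): 0.501007
T_{1}^{(0)} (trapezoid, 2 panels, h=1.2000): 0.727043
T_{2}^{(0)} (trapezoid, 4 panels, h=0.6000): 0.795521
T_{1}^{(1)} = 0.727043 + (0.727043 − 0.501007)/3 = 0.802388
T_{2}^{(1)} = 0.795521 + (0.795521 − 0.727043)/3 = 0.818347
T_{2}^{(2)} = 0.818347 + (0.818347 − 0.802388)/15 = 0.819411

0.8194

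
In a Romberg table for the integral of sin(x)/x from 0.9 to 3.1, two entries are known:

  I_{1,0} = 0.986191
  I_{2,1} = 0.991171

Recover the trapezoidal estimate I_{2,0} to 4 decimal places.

From I_{2,1} = (4·I_{2,0} − I_{1,0})/3, solve for I_{2,0}:
4·I_{2,0} = 3·0.991171 + 0.986191 = 3.959704
I_{2,0} = 0.989926

0.9899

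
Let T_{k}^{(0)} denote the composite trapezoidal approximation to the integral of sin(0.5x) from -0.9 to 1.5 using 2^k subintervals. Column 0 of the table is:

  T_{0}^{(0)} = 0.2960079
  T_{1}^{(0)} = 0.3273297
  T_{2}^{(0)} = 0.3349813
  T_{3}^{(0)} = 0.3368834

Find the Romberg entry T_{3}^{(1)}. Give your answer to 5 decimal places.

0.33752

Richardson extrapolation on the trapezoidal column (denominator 4−1=3):
T_{3}^{(1)} = (4·0.3368834 − 0.3349813) / 3 = 0.3375174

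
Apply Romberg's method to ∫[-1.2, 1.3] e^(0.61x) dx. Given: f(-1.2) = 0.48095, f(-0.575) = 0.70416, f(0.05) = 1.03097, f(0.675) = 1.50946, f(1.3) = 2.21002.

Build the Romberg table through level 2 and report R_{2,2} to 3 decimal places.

R_{0,0} (trapezoid, 1 panel, h=2.5000): 3.36371
R_{1,0} (trapezoid, 2 panels, h=1.2500): 2.97057
R_{2,0} (trapezoid, 4 panels, h=0.6250): 2.86880
R_{1,1} = 2.97057 + (2.97057 − 3.36371)/3 = 2.83952
R_{2,1} = 2.86880 + (2.86880 − 2.97057)/3 = 2.83488
R_{2,2} = 2.83488 + (2.83488 − 2.83952)/15 = 2.83457

2.835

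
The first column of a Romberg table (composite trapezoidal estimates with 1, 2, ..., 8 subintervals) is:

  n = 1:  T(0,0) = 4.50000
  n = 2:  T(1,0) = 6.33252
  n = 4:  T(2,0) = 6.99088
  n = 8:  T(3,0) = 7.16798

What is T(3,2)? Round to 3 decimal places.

T(2,1) = (4·6.99088 − 6.33252) / 3 = 7.21033
T(3,1) = (4·7.16798 − 6.99088) / 3 = 7.22701
T(3,2) = (16·7.22701 − 7.21033) / 15 = 7.22812

7.228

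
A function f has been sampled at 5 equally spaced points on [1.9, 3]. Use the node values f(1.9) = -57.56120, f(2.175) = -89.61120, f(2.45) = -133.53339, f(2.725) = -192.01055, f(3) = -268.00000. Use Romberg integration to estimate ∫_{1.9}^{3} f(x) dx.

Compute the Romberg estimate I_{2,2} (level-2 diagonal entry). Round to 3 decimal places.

I_{0,0} (trapezoid, 1 panel, h=1.1000): -179.05866
I_{1,0} (trapezoid, 2 panels, h=0.5500): -162.97269
I_{2,0} (trapezoid, 4 panels, h=0.2750): -158.93233
I_{1,1} = -162.97269 + (-162.97269 − (-179.05866))/3 = -157.61070
I_{2,1} = -158.93233 + (-158.93233 − (-162.97269))/3 = -157.58554
I_{2,2} = -157.58554 + (-157.58554 − (-157.61070))/15 = -157.58386

-157.584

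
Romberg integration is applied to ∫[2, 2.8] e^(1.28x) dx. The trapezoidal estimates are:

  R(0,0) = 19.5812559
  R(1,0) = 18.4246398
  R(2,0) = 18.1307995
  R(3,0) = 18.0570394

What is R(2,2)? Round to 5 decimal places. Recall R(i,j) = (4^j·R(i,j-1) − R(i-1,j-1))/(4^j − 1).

18.03244

R(1,1) = (4·18.4246398 − 19.5812559) / 3 = 18.0391011
R(2,1) = 18.1307995 + (18.1307995 − 18.4246398)/3 = 18.0328527
R(2,2) = 18.0328527 + (18.0328527 − 18.0391011)/15 = 18.0324361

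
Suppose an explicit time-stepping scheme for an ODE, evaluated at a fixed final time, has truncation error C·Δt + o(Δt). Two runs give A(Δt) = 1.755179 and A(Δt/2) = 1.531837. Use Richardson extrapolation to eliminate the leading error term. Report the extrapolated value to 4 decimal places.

Extrapolated value = (2·A(Δt/2) − A(Δt)) / (2 − 1)
= (2·1.531837 − 1.755179) / 1
= 1.308495 / 1 = 1.308495

1.3085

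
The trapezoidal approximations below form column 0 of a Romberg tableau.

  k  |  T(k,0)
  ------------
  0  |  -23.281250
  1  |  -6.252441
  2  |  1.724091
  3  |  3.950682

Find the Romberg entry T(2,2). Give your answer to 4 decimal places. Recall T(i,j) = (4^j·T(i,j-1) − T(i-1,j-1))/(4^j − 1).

Richardson extrapolation on the trapezoidal column (denominator 4−1=3):
T(1,1) = (4·(-6.252441) − (-23.281250)) / 3 = -0.576171
T(2,1) = 1.724091 + (1.724091 − (-6.252441))/3 = 4.382935
T(2,2) = 4.382935 + (4.382935 − (-0.576171))/15 = 4.713542

4.7135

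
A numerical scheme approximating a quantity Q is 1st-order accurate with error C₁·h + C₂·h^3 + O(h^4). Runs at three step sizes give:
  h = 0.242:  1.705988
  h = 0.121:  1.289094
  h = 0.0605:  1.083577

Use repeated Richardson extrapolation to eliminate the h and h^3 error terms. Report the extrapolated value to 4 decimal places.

First eliminate the h term (factor 2^1 = 2):
  B₁ = (2·1.289094 − 1.705988)/1 = 0.872200
  B₂ = (2·1.083577 − 1.289094)/1 = 0.878060
Then eliminate the h^3 term (factor 2^3 = 8):
  (8·0.878060 − 0.872200)/7 = 0.878897

0.8789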